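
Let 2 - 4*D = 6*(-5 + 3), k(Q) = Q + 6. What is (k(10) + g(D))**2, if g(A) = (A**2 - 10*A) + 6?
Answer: 9/16 ≈ 0.56250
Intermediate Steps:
k(Q) = 6 + Q
D = 7/2 (D = 1/2 - 3*(-5 + 3)/2 = 1/2 - 3*(-2)/2 = 1/2 - 1/4*(-12) = 1/2 + 3 = 7/2 ≈ 3.5000)
g(A) = 6 + A**2 - 10*A
(k(10) + g(D))**2 = ((6 + 10) + (6 + (7/2)**2 - 10*7/2))**2 = (16 + (6 + 49/4 - 35))**2 = (16 - 67/4)**2 = (-3/4)**2 = 9/16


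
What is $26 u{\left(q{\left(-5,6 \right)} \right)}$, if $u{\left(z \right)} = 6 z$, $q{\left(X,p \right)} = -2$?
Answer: $-312$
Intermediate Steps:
$26 u{\left(q{\left(-5,6 \right)} \right)} = 26 \cdot 6 \left(-2\right) = 26 \left(-12\right) = -312$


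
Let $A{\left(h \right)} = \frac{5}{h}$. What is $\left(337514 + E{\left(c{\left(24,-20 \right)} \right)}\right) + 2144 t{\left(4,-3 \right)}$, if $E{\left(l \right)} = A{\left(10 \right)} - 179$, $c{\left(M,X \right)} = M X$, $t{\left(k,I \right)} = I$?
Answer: $\frac{661807}{2} \approx 3.309 \cdot 10^{5}$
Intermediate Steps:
$E{\left(l \right)} = - \frac{357}{2}$ ($E{\left(l \right)} = \frac{5}{10} - 179 = 5 \cdot \frac{1}{10} - 179 = \frac{1}{2} - 179 = - \frac{357}{2}$)
$\left(337514 + E{\left(c{\left(24,-20 \right)} \right)}\right) + 2144 t{\left(4,-3 \right)} = \left(337514 - \frac{357}{2}\right) + 2144 \left(-3\right) = \frac{674671}{2} - 6432 = \frac{661807}{2}$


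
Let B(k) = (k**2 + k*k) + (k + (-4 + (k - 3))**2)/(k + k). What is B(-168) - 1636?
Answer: 2626625/48 ≈ 54721.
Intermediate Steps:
B(k) = 2*k**2 + (k + (-7 + k)**2)/(2*k) (B(k) = (k**2 + k**2) + (k + (-4 + (-3 + k))**2)/((2*k)) = 2*k**2 + (k + (-7 + k)**2)*(1/(2*k)) = 2*k**2 + (k + (-7 + k)**2)/(2*k))
B(-168) - 1636 = (1/2)*((-7 - 168)**2 - 168*(1 + 4*(-168)**2))/(-168) - 1636 = (1/2)*(-1/168)*((-175)**2 - 168*(1 + 4*28224)) - 1636 = (1/2)*(-1/168)*(30625 - 168*(1 + 112896)) - 1636 = (1/2)*(-1/168)*(30625 - 168*112897) - 1636 = (1/2)*(-1/168)*(30625 - 18966696) - 1636 = (1/2)*(-1/168)*(-18936071) - 1636 = 2705153/48 - 1636 = 2626625/48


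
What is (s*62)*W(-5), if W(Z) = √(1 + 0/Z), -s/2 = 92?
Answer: -11408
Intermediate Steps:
s = -184 (s = -2*92 = -184)
W(Z) = 1 (W(Z) = √(1 + 0) = √1 = 1)
(s*62)*W(-5) = -184*62*1 = -11408*1 = -11408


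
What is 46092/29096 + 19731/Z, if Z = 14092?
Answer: 152952705/51252604 ≈ 2.9843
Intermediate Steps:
46092/29096 + 19731/Z = 46092/29096 + 19731/14092 = 46092*(1/29096) + 19731*(1/14092) = 11523/7274 + 19731/14092 = 152952705/51252604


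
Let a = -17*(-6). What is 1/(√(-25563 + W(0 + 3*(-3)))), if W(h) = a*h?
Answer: -I*√26481/26481 ≈ -0.0061452*I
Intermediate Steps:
a = 102
W(h) = 102*h
1/(√(-25563 + W(0 + 3*(-3)))) = 1/(√(-25563 + 102*(0 + 3*(-3)))) = 1/(√(-25563 + 102*(0 - 9))) = 1/(√(-25563 + 102*(-9))) = 1/(√(-25563 - 918)) = 1/(√(-26481)) = 1/(I*√26481) = -I*√26481/26481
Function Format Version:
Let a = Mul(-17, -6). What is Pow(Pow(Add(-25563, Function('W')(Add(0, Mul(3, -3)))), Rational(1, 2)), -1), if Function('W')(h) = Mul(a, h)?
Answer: Mul(Rational(-1, 26481), I, Pow(26481, Rational(1, 2))) ≈ Mul(-0.0061452, I)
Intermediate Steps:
a = 102
Function('W')(h) = Mul(102, h)
Pow(Pow(Add(-25563, Function('W')(Add(0, Mul(3, -3)))), Rational(1, 2)), -1) = Pow(Pow(Add(-25563, Mul(102, Add(0, Mul(3, -3)))), Rational(1, 2)), -1) = Pow(Pow(Add(-25563, Mul(102, Add(0, -9))), Rational(1, 2)), -1) = Pow(Pow(Add(-25563, Mul(102, -9)), Rational(1, 2)), -1) = Pow(Pow(Add(-25563, -918), Rational(1, 2)), -1) = Pow(Pow(-26481, Rational(1, 2)), -1) = Pow(Mul(I, Pow(26481, Rational(1, 2))), -1) = Mul(Rational(-1, 26481), I, Pow(26481, Rational(1, 2)))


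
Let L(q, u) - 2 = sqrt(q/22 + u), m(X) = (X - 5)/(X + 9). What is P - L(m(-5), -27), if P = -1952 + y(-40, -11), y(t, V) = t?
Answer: -1994 - I*sqrt(13123)/22 ≈ -1994.0 - 5.2071*I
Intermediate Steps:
m(X) = (-5 + X)/(9 + X)
P = -1992 (P = -1952 - 40 = -1992)
L(q, u) = 2 + sqrt(u + q/22) (L(q, u) = 2 + sqrt(q/22 + u) = 2 + sqrt(u + q/22))
P - L(m(-5), -27) = -1992 - (2 + sqrt(22*((-5 - 5)/(9 - 5)) + 484*(-27))/22) = -1992 - (2 + sqrt(22*(-10/4) - 13068)/22) = -1992 - (2 + sqrt(22*((1/4)*(-10)) - 13068)/22) = -1992 - (2 + sqrt(22*(-5/2) - 13068)/22) = -1992 - (2 + sqrt(-55 - 13068)/22) = -1992 - (2 + sqrt(-13123)/22) = -1992 - (2 + (I*sqrt(13123))/22) = -1992 - (2 + I*sqrt(13123)/22) = -1992 + (-2 - I*sqrt(13123)/22) = -1994 - I*sqrt(13123)/22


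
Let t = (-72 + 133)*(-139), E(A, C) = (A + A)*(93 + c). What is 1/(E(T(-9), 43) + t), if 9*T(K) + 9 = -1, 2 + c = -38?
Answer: -9/77371 ≈ -0.00011632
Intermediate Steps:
c = -40 (c = -2 - 38 = -40)
T(K) = -10/9 (T(K) = -1 + (⅑)*(-1) = -1 - ⅑ = -10/9)
E(A, C) = 106*A (E(A, C) = (A + A)*(93 - 40) = (2*A)*53 = 106*A)
t = -8479 (t = 61*(-139) = -8479)
1/(E(T(-9), 43) + t) = 1/(106*(-10/9) - 8479) = 1/(-1060/9 - 8479) = 1/(-77371/9) = -9/77371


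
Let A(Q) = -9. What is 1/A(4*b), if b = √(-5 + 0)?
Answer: -⅑ ≈ -0.11111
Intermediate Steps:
b = I*√5 (b = √(-5) = I*√5 ≈ 2.2361*I)
1/A(4*b) = 1/(-9) = -⅑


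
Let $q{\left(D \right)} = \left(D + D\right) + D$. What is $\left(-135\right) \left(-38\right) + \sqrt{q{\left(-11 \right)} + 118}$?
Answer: $5130 + \sqrt{85} \approx 5139.2$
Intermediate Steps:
$q{\left(D \right)} = 3 D$ ($q{\left(D \right)} = 2 D + D = 3 D$)
$\left(-135\right) \left(-38\right) + \sqrt{q{\left(-11 \right)} + 118} = \left(-135\right) \left(-38\right) + \sqrt{3 \left(-11\right) + 118} = 5130 + \sqrt{-33 + 118} = 5130 + \sqrt{85}$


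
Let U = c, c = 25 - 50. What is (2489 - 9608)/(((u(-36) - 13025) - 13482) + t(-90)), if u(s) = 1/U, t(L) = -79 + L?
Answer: 177975/666901 ≈ 0.26687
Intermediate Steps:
c = -25
U = -25
u(s) = -1/25 (u(s) = 1/(-25) = -1/25)
(2489 - 9608)/(((u(-36) - 13025) - 13482) + t(-90)) = (2489 - 9608)/(((-1/25 - 13025) - 13482) + (-79 - 90)) = -7119/((-325626/25 - 13482) - 169) = -7119/(-662676/25 - 169) = -7119/(-666901/25) = -7119*(-25/666901) = 177975/666901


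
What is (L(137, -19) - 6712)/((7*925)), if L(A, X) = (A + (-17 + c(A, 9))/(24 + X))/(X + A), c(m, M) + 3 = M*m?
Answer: -1979091/1910125 ≈ -1.0361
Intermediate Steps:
c(m, M) = -3 + M*m
L(A, X) = (A + (-20 + 9*A)/(24 + X))/(A + X) (L(A, X) = (A + (-17 + (-3 + 9*A))/(24 + X))/(X + A) = (A + (-20 + 9*A)/(24 + X))/(A + X))
(L(137, -19) - 6712)/((7*925)) = ((-20 + 33*137 + 137*(-19))/((-19)² + 24*137 + 24*(-19) + 137*(-19)) - 6712)/((7*925)) = ((-20 + 4521 - 2603)/(361 + 3288 - 456 - 2603) - 6712)/6475 = (1898/590 - 6712)*(1/6475) = ((1/590)*1898 - 6712)*(1/6475) = (949/295 - 6712)*(1/6475) = -1979091/295*1/6475 = -1979091/1910125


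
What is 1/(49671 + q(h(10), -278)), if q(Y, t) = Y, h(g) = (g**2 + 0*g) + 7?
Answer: 1/49778 ≈ 2.0089e-5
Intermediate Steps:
h(g) = 7 + g**2 (h(g) = (g**2 + 0) + 7 = g**2 + 7 = 7 + g**2)
1/(49671 + q(h(10), -278)) = 1/(49671 + (7 + 10**2)) = 1/(49671 + (7 + 100)) = 1/(49671 + 107) = 1/49778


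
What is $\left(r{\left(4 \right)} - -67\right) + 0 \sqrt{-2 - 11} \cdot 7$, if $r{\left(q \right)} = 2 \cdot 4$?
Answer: $75$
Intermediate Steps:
$r{\left(q \right)} = 8$
$\left(r{\left(4 \right)} - -67\right) + 0 \sqrt{-2 - 11} \cdot 7 = \left(8 - -67\right) + 0 \sqrt{-2 - 11} \cdot 7 = \left(8 + 67\right) + 0 \sqrt{-13} \cdot 7 = 75 + 0 i \sqrt{13} \cdot 7 = 75 + 0 \cdot 7 i \sqrt{13} = 75 + 0 = 75$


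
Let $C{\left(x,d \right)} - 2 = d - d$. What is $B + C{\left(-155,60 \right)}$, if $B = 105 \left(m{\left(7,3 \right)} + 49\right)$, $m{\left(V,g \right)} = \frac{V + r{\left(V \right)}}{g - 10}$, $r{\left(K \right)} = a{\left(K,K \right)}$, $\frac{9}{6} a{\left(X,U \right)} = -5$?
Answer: $5092$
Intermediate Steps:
$a{\left(X,U \right)} = - \frac{10}{3}$ ($a{\left(X,U \right)} = \frac{2}{3} \left(-5\right) = - \frac{10}{3}$)
$r{\left(K \right)} = - \frac{10}{3}$
$m{\left(V,g \right)} = \frac{- \frac{10}{3} + V}{-10 + g}$ ($m{\left(V,g \right)} = \frac{V - \frac{10}{3}}{g - 10} = \frac{- \frac{10}{3} + V}{-10 + g}$)
$C{\left(x,d \right)} = 2$ ($C{\left(x,d \right)} = 2 + \left(d - d\right) = 2 + 0 = 2$)
$B = 5090$ ($B = 105 \left(\frac{- \frac{10}{3} + 7}{-10 + 3} + 49\right) = 105 \left(\frac{1}{-7} \cdot \frac{11}{3} + 49\right) = 105 \left(\left(- \frac{1}{7}\right) \frac{11}{3} + 49\right) = 105 \left(- \frac{11}{21} + 49\right) = 105 \cdot \frac{1018}{21} = 5090$)
$B + C{\left(-155,60 \right)} = 5090 + 2 = 5092$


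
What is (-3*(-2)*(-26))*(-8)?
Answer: 1248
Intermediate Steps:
(-3*(-2)*(-26))*(-8) = (6*(-26))*(-8) = -156*(-8) = 1248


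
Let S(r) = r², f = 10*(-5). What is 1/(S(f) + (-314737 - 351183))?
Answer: -1/663420 ≈ -1.5073e-6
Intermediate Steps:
f = -50
1/(S(f) + (-314737 - 351183)) = 1/((-50)² + (-314737 - 351183)) = 1/(2500 - 665920) = 1/(-663420) = -1/663420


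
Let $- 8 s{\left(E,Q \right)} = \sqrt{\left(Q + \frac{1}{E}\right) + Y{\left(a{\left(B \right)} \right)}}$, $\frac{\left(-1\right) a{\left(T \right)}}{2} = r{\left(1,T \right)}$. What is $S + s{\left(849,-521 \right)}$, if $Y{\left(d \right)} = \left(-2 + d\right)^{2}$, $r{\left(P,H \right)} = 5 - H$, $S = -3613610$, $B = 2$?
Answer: $-3613610 - \frac{i \sqrt{82351302}}{3396} \approx -3.6136 \cdot 10^{6} - 2.6722 i$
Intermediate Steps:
$a{\left(T \right)} = -10 + 2 T$ ($a{\left(T \right)} = - 2 \left(5 - T\right) = -10 + 2 T$)
$s{\left(E,Q \right)} = - \frac{\sqrt{64 + Q + \frac{1}{E}}}{8}$ ($s{\left(E,Q \right)} = - \frac{\sqrt{\left(Q + \frac{1}{E}\right) + \left(-2 + \left(-10 + 2 \cdot 2\right)\right)^{2}}}{8} = - \frac{\sqrt{\left(Q + \frac{1}{E}\right) + \left(-2 + \left(-10 + 4\right)\right)^{2}}}{8} = - \frac{\sqrt{\left(Q + \frac{1}{E}\right) + \left(-2 - 6\right)^{2}}}{8} = - \frac{\sqrt{\left(Q + \frac{1}{E}\right) + \left(-8\right)^{2}}}{8} = - \frac{\sqrt{\left(Q + \frac{1}{E}\right) + 64}}{8} = - \frac{\sqrt{64 + Q + \frac{1}{E}}}{8}$)
$S + s{\left(849,-521 \right)} = -3613610 - \frac{\sqrt{64 - 521 + \frac{1}{849}}}{8} = -3613610 - \frac{\sqrt{- \frac{387992}{849}}}{8} = -3613610 - \frac{\frac{2}{849} i \sqrt{82351302}}{8} = -3613610 - \frac{i \sqrt{82351302}}{3396}$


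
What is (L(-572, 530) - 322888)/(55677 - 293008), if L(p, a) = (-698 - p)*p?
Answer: 250816/237331 ≈ 1.0568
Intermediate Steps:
L(p, a) = p*(-698 - p)
(L(-572, 530) - 322888)/(55677 - 293008) = (-1*(-572)*(698 - 572) - 322888)/(55677 - 293008) = (-1*(-572)*126 - 322888)/(-237331) = (72072 - 322888)*(-1/237331) = -250816*(-1/237331) = 250816/237331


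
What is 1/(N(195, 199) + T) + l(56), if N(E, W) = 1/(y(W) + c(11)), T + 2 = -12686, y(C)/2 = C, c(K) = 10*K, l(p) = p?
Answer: 360947660/6445503 ≈ 56.000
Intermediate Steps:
y(C) = 2*C
T = -12688 (T = -2 - 12686 = -12688)
N(E, W) = 1/(110 + 2*W) (N(E, W) = 1/(2*W + 10*11) = 1/(2*W + 110) = 1/(110 + 2*W))
1/(N(195, 199) + T) + l(56) = 1/(1/(2*(55 + 199)) - 12688) + 56 = 1/((½)/254 - 12688) + 56 = 1/((½)*(1/254) - 12688) + 56 = 1/(1/508 - 12688) + 56 = 1/(-6445503/508) + 56 = -508/6445503 + 56 = 360947660/6445503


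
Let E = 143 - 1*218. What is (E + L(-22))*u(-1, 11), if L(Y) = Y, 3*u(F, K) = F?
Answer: 97/3 ≈ 32.333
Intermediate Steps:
u(F, K) = F/3
E = -75 (E = 143 - 218 = -75)
(E + L(-22))*u(-1, 11) = (-75 - 22)*((⅓)*(-1)) = -97*(-⅓) = 97/3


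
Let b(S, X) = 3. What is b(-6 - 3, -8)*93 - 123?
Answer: 156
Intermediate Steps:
b(-6 - 3, -8)*93 - 123 = 3*93 - 123 = 279 - 123 = 156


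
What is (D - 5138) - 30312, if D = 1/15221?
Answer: -539584449/15221 ≈ -35450.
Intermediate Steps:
D = 1/15221 ≈ 6.5699e-5
(D - 5138) - 30312 = (1/15221 - 5138) - 30312 = -78205497/15221 - 30312 = -539584449/15221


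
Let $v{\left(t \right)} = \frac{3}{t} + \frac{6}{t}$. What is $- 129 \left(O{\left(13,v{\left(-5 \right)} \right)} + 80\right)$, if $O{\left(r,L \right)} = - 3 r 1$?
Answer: $-5289$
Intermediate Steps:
$v{\left(t \right)} = \frac{9}{t}$
$O{\left(r,L \right)} = - 3 r$
$- 129 \left(O{\left(13,v{\left(-5 \right)} \right)} + 80\right) = - 129 \left(\left(-3\right) 13 + 80\right) = - 129 \left(-39 + 80\right) = \left(-129\right) 41 = -5289$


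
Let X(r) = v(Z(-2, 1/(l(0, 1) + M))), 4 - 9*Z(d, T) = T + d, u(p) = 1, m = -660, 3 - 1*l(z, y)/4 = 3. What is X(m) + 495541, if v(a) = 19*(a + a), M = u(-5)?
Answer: 4460059/9 ≈ 4.9556e+5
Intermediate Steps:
l(z, y) = 0 (l(z, y) = 12 - 4*3 = 12 - 12 = 0)
M = 1
Z(d, T) = 4/9 - T/9 - d/9 (Z(d, T) = 4/9 - (T + d)/9 = 4/9 + (-T/9 - d/9) = 4/9 - T/9 - d/9)
v(a) = 38*a (v(a) = 19*(2*a) = 38*a)
X(r) = 190/9 (X(r) = 38*(4/9 - 1/(9*(0 + 1)) - ⅑*(-2)) = 38*(4/9 - ⅑/1 + 2/9) = 38*(4/9 - ⅑*1 + 2/9) = 38*(4/9 - ⅑ + 2/9) = 38*(5/9) = 190/9)
X(m) + 495541 = 190/9 + 495541 = 4460059/9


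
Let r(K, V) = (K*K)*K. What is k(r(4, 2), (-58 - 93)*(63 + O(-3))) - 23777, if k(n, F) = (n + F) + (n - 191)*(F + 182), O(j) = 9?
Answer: 1323045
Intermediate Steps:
r(K, V) = K³ (r(K, V) = K²*K = K³)
k(n, F) = F + n + (-191 + n)*(182 + F) (k(n, F) = (F + n) + (-191 + n)*(182 + F) = F + n + (-191 + n)*(182 + F))
k(r(4, 2), (-58 - 93)*(63 + O(-3))) - 23777 = (-34762 - 190*(-58 - 93)*(63 + 9) + 183*4³ + ((-58 - 93)*(63 + 9))*4³) - 23777 = (-34762 - (-28690)*72 + 183*64 - 151*72*64) - 23777 = (-34762 - 190*(-10872) + 11712 - 10872*64) - 23777 = (-34762 + 2065680 + 11712 - 695808) - 23777 = 1346822 - 23777 = 1323045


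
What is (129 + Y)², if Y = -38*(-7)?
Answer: 156025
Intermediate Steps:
Y = 266
(129 + Y)² = (129 + 266)² = 395² = 156025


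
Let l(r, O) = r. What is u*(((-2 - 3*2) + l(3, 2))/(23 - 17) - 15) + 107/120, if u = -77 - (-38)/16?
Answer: 283789/240 ≈ 1182.5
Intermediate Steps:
u = -597/8 (u = -77 - (-38)/16 = -77 - 1*(-19/8) = -77 + 19/8 = -597/8 ≈ -74.625)
u*(((-2 - 3*2) + l(3, 2))/(23 - 17) - 15) + 107/120 = -597*(((-2 - 3*2) + 3)/(23 - 17) - 15)/8 + 107/120 = -597*(((-2 - 6) + 3)/6 - 15)/8 + 107*(1/120) = -597*((-8 + 3)*(⅙) - 15)/8 + 107/120 = -597*(-5*⅙ - 15)/8 + 107/120 = -597*(-⅚ - 15)/8 + 107/120 = -597/8*(-95/6) + 107/120 = 18905/16 + 107/120 = 283789/240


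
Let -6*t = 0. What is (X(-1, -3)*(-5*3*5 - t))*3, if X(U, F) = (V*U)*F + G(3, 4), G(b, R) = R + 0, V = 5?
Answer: -4275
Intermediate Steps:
t = 0 (t = -⅙*0 = 0)
G(b, R) = R
X(U, F) = 4 + 5*F*U (X(U, F) = (5*U)*F + 4 = 5*F*U + 4 = 4 + 5*F*U)
(X(-1, -3)*(-5*3*5 - t))*3 = ((4 + 5*(-3)*(-1))*(-5*3*5 - 1*0))*3 = ((4 + 15)*(-15*5 + 0))*3 = (19*(-75 + 0))*3 = (19*(-75))*3 = -1425*3 = -4275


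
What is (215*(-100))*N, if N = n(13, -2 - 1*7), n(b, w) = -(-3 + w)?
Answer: -258000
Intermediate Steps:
n(b, w) = 3 - w
N = 12 (N = 3 - (-2 - 1*7) = 3 - (-2 - 7) = 3 - 1*(-9) = 3 + 9 = 12)
(215*(-100))*N = (215*(-100))*12 = -21500*12 = -258000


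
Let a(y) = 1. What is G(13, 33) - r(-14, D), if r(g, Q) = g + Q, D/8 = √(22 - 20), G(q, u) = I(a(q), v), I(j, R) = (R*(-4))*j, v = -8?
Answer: 46 - 8*√2 ≈ 34.686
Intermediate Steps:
I(j, R) = -4*R*j (I(j, R) = (-4*R)*j = -4*R*j)
G(q, u) = 32 (G(q, u) = -4*(-8)*1 = 32)
D = 8*√2 (D = 8*√(22 - 20) = 8*√2 ≈ 11.314)
r(g, Q) = Q + g
G(13, 33) - r(-14, D) = 32 - (8*√2 - 14) = 32 - (-14 + 8*√2) = 32 + (14 - 8*√2) = 46 - 8*√2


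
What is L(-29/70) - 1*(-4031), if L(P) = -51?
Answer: 3980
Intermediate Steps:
L(-29/70) - 1*(-4031) = -51 - 1*(-4031) = -51 + 4031 = 3980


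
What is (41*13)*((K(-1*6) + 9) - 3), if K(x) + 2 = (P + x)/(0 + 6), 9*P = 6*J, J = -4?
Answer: 12259/9 ≈ 1362.1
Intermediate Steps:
P = -8/3 (P = (6*(-4))/9 = (1/9)*(-24) = -8/3 ≈ -2.6667)
K(x) = -22/9 + x/6 (K(x) = -2 + (-8/3 + x)/(0 + 6) = -2 + (-8/3 + x)/6 = -2 + (-8/3 + x)*(1/6) = -2 + (-4/9 + x/6) = -22/9 + x/6)
(41*13)*((K(-1*6) + 9) - 3) = (41*13)*(((-22/9 + (-1*6)/6) + 9) - 3) = 533*(((-22/9 + (1/6)*(-6)) + 9) - 3) = 533*(((-22/9 - 1) + 9) - 3) = 533*((-31/9 + 9) - 3) = 533*(50/9 - 3) = 533*(23/9) = 12259/9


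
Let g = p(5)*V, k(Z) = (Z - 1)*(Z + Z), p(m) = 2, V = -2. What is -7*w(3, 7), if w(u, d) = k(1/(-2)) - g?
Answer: -77/2 ≈ -38.500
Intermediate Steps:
k(Z) = 2*Z*(-1 + Z) (k(Z) = (-1 + Z)*(2*Z) = 2*Z*(-1 + Z))
g = -4 (g = 2*(-2) = -4)
w(u, d) = 11/2 (w(u, d) = 2*(-1 + 1/(-2))/(-2) - 1*(-4) = 2*(-½)*(-1 - ½) + 4 = 2*(-½)*(-3/2) + 4 = 3/2 + 4 = 11/2)
-7*w(3, 7) = -7*11/2 = -77/2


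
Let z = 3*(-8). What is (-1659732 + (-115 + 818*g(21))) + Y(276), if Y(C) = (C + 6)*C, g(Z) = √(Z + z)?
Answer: -1582015 + 818*I*√3 ≈ -1.582e+6 + 1416.8*I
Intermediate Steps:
z = -24
g(Z) = √(-24 + Z) (g(Z) = √(Z - 24) = √(-24 + Z))
Y(C) = C*(6 + C) (Y(C) = (6 + C)*C = C*(6 + C))
(-1659732 + (-115 + 818*g(21))) + Y(276) = (-1659732 + (-115 + 818*√(-24 + 21))) + 276*(6 + 276) = (-1659732 + (-115 + 818*√(-3))) + 276*282 = (-1659732 + (-115 + 818*(I*√3))) + 77832 = (-1659732 + (-115 + 818*I*√3)) + 77832 = (-1659847 + 818*I*√3) + 77832 = -1582015 + 818*I*√3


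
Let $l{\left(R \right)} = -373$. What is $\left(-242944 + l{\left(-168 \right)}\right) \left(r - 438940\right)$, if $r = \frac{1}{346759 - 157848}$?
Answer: $\frac{20175990252782463}{188911} \approx 1.068 \cdot 10^{11}$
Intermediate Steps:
$r = \frac{1}{188911} \approx 5.2935 \cdot 10^{-6}$
$\left(-242944 + l{\left(-168 \right)}\right) \left(r - 438940\right) = \left(-242944 - 373\right) \left(\frac{1}{188911} - 438940\right) = \left(-243317\right) \left(- \frac{82920594339}{188911}\right) = \frac{20175990252782463}{188911}$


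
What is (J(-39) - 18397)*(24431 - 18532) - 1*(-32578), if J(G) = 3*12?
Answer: -108278961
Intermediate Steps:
J(G) = 36
(J(-39) - 18397)*(24431 - 18532) - 1*(-32578) = (36 - 18397)*(24431 - 18532) - 1*(-32578) = -18361*5899 + 32578 = -108311539 + 32578 = -108278961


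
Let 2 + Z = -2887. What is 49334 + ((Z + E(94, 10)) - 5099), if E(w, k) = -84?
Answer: 41262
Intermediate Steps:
Z = -2889 (Z = -2 - 2887 = -2889)
49334 + ((Z + E(94, 10)) - 5099) = 49334 + ((-2889 - 84) - 5099) = 49334 + (-2973 - 5099) = 49334 - 8072 = 41262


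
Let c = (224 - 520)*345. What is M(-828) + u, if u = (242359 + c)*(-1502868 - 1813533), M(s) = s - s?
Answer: -465088759839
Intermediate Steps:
c = -102120 (c = -296*345 = -102120)
M(s) = 0
u = -465088759839 (u = (242359 - 102120)*(-1502868 - 1813533) = 140239*(-3316401) = -465088759839)
M(-828) + u = 0 - 465088759839 = -465088759839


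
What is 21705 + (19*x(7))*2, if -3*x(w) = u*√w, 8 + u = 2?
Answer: 21705 + 76*√7 ≈ 21906.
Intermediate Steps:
u = -6 (u = -8 + 2 = -6)
x(w) = 2*√w (x(w) = -(-2)*√w = 2*√w)
21705 + (19*x(7))*2 = 21705 + (19*(2*√7))*2 = 21705 + (38*√7)*2 = 21705 + 76*√7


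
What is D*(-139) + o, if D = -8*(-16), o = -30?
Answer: -17822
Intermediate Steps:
D = 128
D*(-139) + o = 128*(-139) - 30 = -17792 - 30 = -17822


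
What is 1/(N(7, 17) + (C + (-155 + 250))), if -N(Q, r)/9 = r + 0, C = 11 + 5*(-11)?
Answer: -1/102 ≈ -0.0098039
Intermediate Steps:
C = -44 (C = 11 - 55 = -44)
N(Q, r) = -9*r (N(Q, r) = -9*(r + 0) = -9*r)
1/(N(7, 17) + (C + (-155 + 250))) = 1/(-9*17 + (-44 + (-155 + 250))) = 1/(-153 + (-44 + 95)) = 1/(-153 + 51) = 1/(-102) = -1/102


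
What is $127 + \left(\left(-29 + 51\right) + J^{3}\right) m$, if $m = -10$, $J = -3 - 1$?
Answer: $547$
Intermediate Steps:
$J = -4$ ($J = -3 - 1 = -4$)
$127 + \left(\left(-29 + 51\right) + J^{3}\right) m = 127 + \left(\left(-29 + 51\right) + \left(-4\right)^{3}\right) \left(-10\right) = 127 + \left(22 - 64\right) \left(-10\right) = 127 - -420 = 127 + 420 = 547$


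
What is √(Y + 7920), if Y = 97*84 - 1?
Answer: √16067 ≈ 126.76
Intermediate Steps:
Y = 8147 (Y = 8148 - 1 = 8147)
√(Y + 7920) = √(8147 + 7920) = √16067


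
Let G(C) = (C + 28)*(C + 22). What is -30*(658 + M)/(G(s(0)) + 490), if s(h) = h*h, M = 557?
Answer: -18225/553 ≈ -32.957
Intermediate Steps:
s(h) = h**2
G(C) = (22 + C)*(28 + C) (G(C) = (28 + C)*(22 + C) = (22 + C)*(28 + C))
-30*(658 + M)/(G(s(0)) + 490) = -30*(658 + 557)/((616 + (0**2)**2 + 50*0**2) + 490) = -36450/((616 + 0**2 + 50*0) + 490) = -36450/((616 + 0 + 0) + 490) = -36450/(616 + 490) = -36450/1106 = -30*1215/1106 = -18225/553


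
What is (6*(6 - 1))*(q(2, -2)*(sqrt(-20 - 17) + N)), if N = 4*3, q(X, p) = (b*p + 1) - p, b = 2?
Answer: -360 - 30*I*sqrt(37) ≈ -360.0 - 182.48*I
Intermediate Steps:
q(X, p) = 1 + p (q(X, p) = (2*p + 1) - p = (1 + 2*p) - p = 1 + p)
N = 12
(6*(6 - 1))*(q(2, -2)*(sqrt(-20 - 17) + N)) = (6*(6 - 1))*((1 - 2)*(sqrt(-20 - 17) + 12)) = (6*5)*(-(sqrt(-37) + 12)) = 30*(-(I*sqrt(37) + 12)) = 30*(-(12 + I*sqrt(37))) = 30*(-12 - I*sqrt(37)) = -360 - 30*I*sqrt(37)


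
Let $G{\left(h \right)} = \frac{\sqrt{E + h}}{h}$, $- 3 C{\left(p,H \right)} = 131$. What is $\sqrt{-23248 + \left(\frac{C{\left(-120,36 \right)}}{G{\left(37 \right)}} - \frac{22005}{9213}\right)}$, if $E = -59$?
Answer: $\frac{\sqrt{-955163498447268 + 3017008877982 i \sqrt{22}}}{202686} \approx 1.1295 + 152.48 i$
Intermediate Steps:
$C{\left(p,H \right)} = - \frac{131}{3}$ ($C{\left(p,H \right)} = \left(- \frac{1}{3}\right) 131 = - \frac{131}{3}$)
$G{\left(h \right)} = \frac{\sqrt{-59 + h}}{h}$
$\sqrt{-23248 + \left(\frac{C{\left(-120,36 \right)}}{G{\left(37 \right)}} - \frac{22005}{9213}\right)} = \sqrt{-23248 - \left(\frac{7335}{3071} + \frac{131 \frac{37}{\sqrt{-59 + 37}}}{3}\right)} = \sqrt{-23248 - \left(\frac{7335}{3071} + \frac{131}{3 \frac{\sqrt{-22}}{37}}\right)} = \sqrt{-23248 - \left(\frac{7335}{3071} + \frac{131}{3 \frac{i \sqrt{22}}{37}}\right)} = \sqrt{-23248 - \left(\frac{7335}{3071} + \frac{131 \left(- \frac{37 i \sqrt{22}}{22}\right)}{3}\right)} = \sqrt{-23248 - \left(\frac{7335}{3071} - \frac{4847 i \sqrt{22}}{66}\right)} = \sqrt{- \frac{71401943}{3071} + \frac{4847 i \sqrt{22}}{66}}$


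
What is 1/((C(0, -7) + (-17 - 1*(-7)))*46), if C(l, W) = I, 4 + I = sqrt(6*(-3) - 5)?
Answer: -7/5037 - I*sqrt(23)/10074 ≈ -0.0013897 - 0.00047606*I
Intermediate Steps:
I = -4 + I*sqrt(23) (I = -4 + sqrt(6*(-3) - 5) = -4 + sqrt(-18 - 5) = -4 + sqrt(-23) = -4 + I*sqrt(23) ≈ -4.0 + 4.7958*I)
C(l, W) = -4 + I*sqrt(23)
1/((C(0, -7) + (-17 - 1*(-7)))*46) = 1/(((-4 + I*sqrt(23)) + (-17 - 1*(-7)))*46) = 1/(((-4 + I*sqrt(23)) + (-17 + 7))*46) = 1/(((-4 + I*sqrt(23)) - 10)*46) = 1/((-14 + I*sqrt(23))*46) = 1/(-644 + 46*I*sqrt(23))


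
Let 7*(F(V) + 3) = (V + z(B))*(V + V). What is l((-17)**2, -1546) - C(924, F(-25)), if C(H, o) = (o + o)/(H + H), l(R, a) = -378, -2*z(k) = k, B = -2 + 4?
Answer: -2446183/6468 ≈ -378.20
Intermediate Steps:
B = 2
z(k) = -k/2
F(V) = -3 + 2*V*(-1 + V)/7 (F(V) = -3 + ((V - 1/2*2)*(V + V))/7 = -3 + ((V - 1)*(2*V))/7 = -3 + ((-1 + V)*(2*V))/7 = -3 + (2*V*(-1 + V))/7 = -3 + 2*V*(-1 + V)/7)
C(H, o) = o/H (C(H, o) = (2*o)/((2*H)) = (2*o)*(1/(2*H)) = o/H)
l((-17)**2, -1546) - C(924, F(-25)) = -378 - (-3 - 2/7*(-25) + (2/7)*(-25)**2)/924 = -378 - (-3 + 50/7 + (2/7)*625)/924 = -378 - (-3 + 50/7 + 1250/7)/924 = -378 - 1279/(7*924) = -378 - 1*1279/6468 = -378 - 1279/6468 = -2446183/6468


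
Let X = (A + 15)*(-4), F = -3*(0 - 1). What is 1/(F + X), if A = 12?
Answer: -1/105 ≈ -0.0095238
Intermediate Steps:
F = 3 (F = -3*(-1) = 3)
X = -108 (X = (12 + 15)*(-4) = 27*(-4) = -108)
1/(F + X) = 1/(3 - 108) = 1/(-105) = -1/105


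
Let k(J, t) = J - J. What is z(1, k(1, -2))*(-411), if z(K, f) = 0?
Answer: 0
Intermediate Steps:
k(J, t) = 0
z(1, k(1, -2))*(-411) = 0*(-411) = 0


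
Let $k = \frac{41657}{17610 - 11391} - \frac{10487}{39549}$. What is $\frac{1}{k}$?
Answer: $\frac{81985077}{527424680} \approx 0.15544$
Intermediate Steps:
$k = \frac{527424680}{81985077}$ ($k = \frac{41657}{6219} - \frac{10487}{39549} = \frac{527424680}{81985077} \approx 6.4332$)
$\frac{1}{k} = \frac{1}{\frac{527424680}{81985077}} = \frac{81985077}{527424680}$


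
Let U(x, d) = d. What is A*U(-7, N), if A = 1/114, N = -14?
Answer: -7/57 ≈ -0.12281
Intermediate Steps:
A = 1/114 ≈ 0.0087719
A*U(-7, N) = (1/114)*(-14) = -7/57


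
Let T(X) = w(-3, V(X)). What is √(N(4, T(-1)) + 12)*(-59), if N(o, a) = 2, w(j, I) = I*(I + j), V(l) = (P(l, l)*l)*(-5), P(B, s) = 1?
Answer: -59*√14 ≈ -220.76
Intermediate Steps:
V(l) = -5*l (V(l) = (1*l)*(-5) = l*(-5) = -5*l)
T(X) = -5*X*(-3 - 5*X) (T(X) = (-5*X)*(-5*X - 3) = (-5*X)*(-3 - 5*X) = -5*X*(-3 - 5*X))
√(N(4, T(-1)) + 12)*(-59) = √(2 + 12)*(-59) = √14*(-59) = -59*√14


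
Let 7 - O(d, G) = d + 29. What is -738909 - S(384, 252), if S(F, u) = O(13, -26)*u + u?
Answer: -730341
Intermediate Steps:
O(d, G) = -22 - d (O(d, G) = 7 - (d + 29) = 7 - (29 + d) = 7 + (-29 - d) = -22 - d)
S(F, u) = -34*u (S(F, u) = (-22 - 1*13)*u + u = (-22 - 13)*u + u = -35*u + u = -34*u)
-738909 - S(384, 252) = -738909 - (-34)*252 = -738909 - 1*(-8568) = -738909 + 8568 = -730341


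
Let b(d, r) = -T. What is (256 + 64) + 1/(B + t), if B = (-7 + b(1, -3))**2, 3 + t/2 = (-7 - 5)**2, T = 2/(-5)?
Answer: 2604505/8139 ≈ 320.00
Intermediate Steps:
T = -2/5 (T = 2*(-1/5) = -2/5 ≈ -0.40000)
b(d, r) = 2/5 (b(d, r) = -1*(-2/5) = 2/5)
t = 282 (t = -6 + 2*(-7 - 5)**2 = -6 + 2*(-12)**2 = -6 + 2*144 = -6 + 288 = 282)
B = 1089/25 (B = (-7 + 2/5)**2 = (-33/5)**2 = 1089/25 ≈ 43.560)
(256 + 64) + 1/(B + t) = (256 + 64) + 1/(1089/25 + 282) = 320 + 1/(8139/25) = 320 + 25/8139 = 2604505/8139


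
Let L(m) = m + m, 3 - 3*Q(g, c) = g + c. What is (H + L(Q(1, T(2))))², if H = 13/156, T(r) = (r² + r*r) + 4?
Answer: 6241/144 ≈ 43.340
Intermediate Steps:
T(r) = 4 + 2*r² (T(r) = (r² + r²) + 4 = 2*r² + 4 = 4 + 2*r²)
Q(g, c) = 1 - c/3 - g/3 (Q(g, c) = 1 - (g + c)/3 = 1 - (c + g)/3 = 1 + (-c/3 - g/3) = 1 - c/3 - g/3)
L(m) = 2*m
H = 1/12 (H = 13*(1/156) = 1/12 ≈ 0.083333)
(H + L(Q(1, T(2))))² = (1/12 + 2*(1 - (4 + 2*2²)/3 - ⅓*1))² = (1/12 + 2*(1 - (4 + 2*4)/3 - ⅓))² = (1/12 + 2*(1 - (4 + 8)/3 - ⅓))² = (1/12 + 2*(1 - ⅓*12 - ⅓))² = (1/12 + 2*(1 - 4 - ⅓))² = (1/12 + 2*(-10/3))² = (1/12 - 20/3)² = (-79/12)² = 6241/144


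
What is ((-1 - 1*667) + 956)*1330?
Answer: 383040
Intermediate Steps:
((-1 - 1*667) + 956)*1330 = ((-1 - 667) + 956)*1330 = (-668 + 956)*1330 = 288*1330 = 383040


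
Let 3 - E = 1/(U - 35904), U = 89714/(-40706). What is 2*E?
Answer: 4384834520/730798969 ≈ 6.0001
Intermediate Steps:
U = -44857/20353 (U = 89714*(-1/40706) = -44857/20353 ≈ -2.2039)
E = 2192417260/730798969 (E = 3 - 1/(-44857/20353 - 35904) = 3 - 1/(-730798969/20353) = 3 - 1*(-20353/730798969) = 3 + 20353/730798969 = 2192417260/730798969 ≈ 3.0000)
2*E = 2*(2192417260/730798969) = 4384834520/730798969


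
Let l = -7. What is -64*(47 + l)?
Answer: -2560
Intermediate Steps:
-64*(47 + l) = -64*(47 - 7) = -64*40 = -2560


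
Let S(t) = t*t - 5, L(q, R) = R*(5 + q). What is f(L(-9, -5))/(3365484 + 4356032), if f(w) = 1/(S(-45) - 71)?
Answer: 1/15049234684 ≈ 6.6449e-11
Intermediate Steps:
S(t) = -5 + t**2 (S(t) = t**2 - 5 = -5 + t**2)
f(w) = 1/1949 (f(w) = 1/((-5 + (-45)**2) - 71) = 1/((-5 + 2025) - 71) = 1/(2020 - 71) = 1/1949)
f(L(-9, -5))/(3365484 + 4356032) = 1/(1949*(3365484 + 4356032)) = (1/1949)/7721516 = (1/1949)*(1/7721516) = 1/15049234684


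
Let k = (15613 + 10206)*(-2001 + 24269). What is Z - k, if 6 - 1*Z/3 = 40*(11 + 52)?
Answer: -574945034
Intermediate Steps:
Z = -7542 (Z = 18 - 120*(11 + 52) = 18 - 120*63 = 18 - 3*2520 = 18 - 7560 = -7542)
k = 574937492 (k = 25819*22268 = 574937492)
Z - k = -7542 - 1*574937492 = -7542 - 574937492 = -574945034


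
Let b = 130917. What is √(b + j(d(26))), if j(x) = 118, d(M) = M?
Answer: √131035 ≈ 361.99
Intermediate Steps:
√(b + j(d(26))) = √(130917 + 118) = √131035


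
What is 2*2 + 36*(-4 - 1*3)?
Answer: -248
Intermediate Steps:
2*2 + 36*(-4 - 1*3) = 4 + 36*(-4 - 3) = 4 + 36*(-7) = 4 - 252 = -248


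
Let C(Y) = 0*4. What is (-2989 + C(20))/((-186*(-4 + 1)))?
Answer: -2989/558 ≈ -5.3566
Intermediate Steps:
C(Y) = 0
(-2989 + C(20))/((-186*(-4 + 1))) = (-2989 + 0)/((-186*(-4 + 1))) = -2989/((-186*(-3))) = -2989/((-31*(-18))) = -2989/558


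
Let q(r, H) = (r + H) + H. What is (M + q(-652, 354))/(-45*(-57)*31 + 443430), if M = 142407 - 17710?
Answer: 124753/522945 ≈ 0.23856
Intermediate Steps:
M = 124697
q(r, H) = r + 2*H (q(r, H) = (H + r) + H = r + 2*H)
(M + q(-652, 354))/(-45*(-57)*31 + 443430) = (124697 + (-652 + 2*354))/(-45*(-57)*31 + 443430) = (124697 + (-652 + 708))/(2565*31 + 443430) = (124697 + 56)/(79515 + 443430) = 124753/522945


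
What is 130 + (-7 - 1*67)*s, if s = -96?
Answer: 7234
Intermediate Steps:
130 + (-7 - 1*67)*s = 130 + (-7 - 1*67)*(-96) = 130 + (-7 - 67)*(-96) = 130 - 74*(-96) = 130 + 7104 = 7234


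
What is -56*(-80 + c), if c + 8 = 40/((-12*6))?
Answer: 44632/9 ≈ 4959.1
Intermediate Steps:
c = -77/9 (c = -8 + 40/((-12*6)) = -8 + 40/(-72) = -8 + 40*(-1/72) = -8 - 5/9 = -77/9 ≈ -8.5556)
-56*(-80 + c) = -56*(-80 - 77/9) = -56*(-797/9) = 44632/9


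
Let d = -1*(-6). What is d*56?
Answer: 336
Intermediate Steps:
d = 6
d*56 = 6*56 = 336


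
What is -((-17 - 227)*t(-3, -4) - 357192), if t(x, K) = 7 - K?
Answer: 359876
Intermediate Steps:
-((-17 - 227)*t(-3, -4) - 357192) = -((-17 - 227)*(7 - 1*(-4)) - 357192) = -(-244*(7 + 4) - 357192) = -(-244*11 - 357192) = -(-2684 - 357192) = -1*(-359876) = 359876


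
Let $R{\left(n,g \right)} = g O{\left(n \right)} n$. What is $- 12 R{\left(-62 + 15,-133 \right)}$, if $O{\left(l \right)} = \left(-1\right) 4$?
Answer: $300048$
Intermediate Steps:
$O{\left(l \right)} = -4$
$R{\left(n,g \right)} = - 4 g n$ ($R{\left(n,g \right)} = g \left(-4\right) n = - 4 g n$)
$- 12 R{\left(-62 + 15,-133 \right)} = - 12 \left(\left(-4\right) \left(-133\right) \left(-62 + 15\right)\right) = - 12 \left(\left(-4\right) \left(-133\right) \left(-47\right)\right) = \left(-12\right) \left(-25004\right) = 300048$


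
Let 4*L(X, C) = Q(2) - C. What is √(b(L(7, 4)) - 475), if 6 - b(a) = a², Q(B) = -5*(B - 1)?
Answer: I*√7585/4 ≈ 21.773*I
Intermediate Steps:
Q(B) = 5 - 5*B (Q(B) = -5*(-1 + B) = 5 - 5*B)
L(X, C) = -5/4 - C/4 (L(X, C) = ((5 - 5*2) - C)/4 = ((5 - 10) - C)/4 = (-5 - C)/4 = -5/4 - C/4)
b(a) = 6 - a²
√(b(L(7, 4)) - 475) = √((6 - (-5/4 - ¼*4)²) - 475) = √((6 - (-5/4 - 1)²) - 475) = √((6 - (-9/4)²) - 475) = √((6 - 1*81/16) - 475) = √((6 - 81/16) - 475) = √(15/16 - 475) = √(-7585/16) = I*√7585/4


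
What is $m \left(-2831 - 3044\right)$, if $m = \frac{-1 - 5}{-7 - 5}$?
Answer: $- \frac{5875}{2} \approx -2937.5$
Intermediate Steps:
$m = \frac{1}{2}$ ($m = - \frac{6}{-12} = \left(-6\right) \left(- \frac{1}{12}\right) = \frac{1}{2} \approx 0.5$)
$m \left(-2831 - 3044\right) = \frac{-2831 - 3044}{2} = \frac{1}{2} \left(-5875\right) = - \frac{5875}{2}$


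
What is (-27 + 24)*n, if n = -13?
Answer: 39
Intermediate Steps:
(-27 + 24)*n = (-27 + 24)*(-13) = -3*(-13) = 39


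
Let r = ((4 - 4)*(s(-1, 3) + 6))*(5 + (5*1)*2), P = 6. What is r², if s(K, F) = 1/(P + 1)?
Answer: 0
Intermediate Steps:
s(K, F) = ⅐ (s(K, F) = 1/(6 + 1) = 1/7 = ⅐)
r = 0 (r = ((4 - 4)*(⅐ + 6))*(5 + (5*1)*2) = (0*(43/7))*(5 + 5*2) = 0*(5 + 10) = 0*15 = 0)
r² = 0² = 0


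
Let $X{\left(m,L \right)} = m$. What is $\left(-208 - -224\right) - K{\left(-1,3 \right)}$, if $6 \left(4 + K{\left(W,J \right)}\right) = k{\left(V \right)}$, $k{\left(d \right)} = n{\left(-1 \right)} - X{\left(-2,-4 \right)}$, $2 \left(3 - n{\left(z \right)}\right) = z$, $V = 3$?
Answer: $\frac{229}{12} \approx 19.083$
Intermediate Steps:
$n{\left(z \right)} = 3 - \frac{z}{2}$
$k{\left(d \right)} = \frac{11}{2}$ ($k{\left(d \right)} = \left(3 - - \frac{1}{2}\right) - -2 = \left(3 + \frac{1}{2}\right) + 2 = \frac{7}{2} + 2 = \frac{11}{2}$)
$K{\left(W,J \right)} = - \frac{37}{12}$ ($K{\left(W,J \right)} = -4 + \frac{1}{6} \cdot \frac{11}{2} = -4 + \frac{11}{12} = - \frac{37}{12}$)
$\left(-208 - -224\right) - K{\left(-1,3 \right)} = \left(-208 - -224\right) - - \frac{37}{12} = \left(-208 + 224\right) + \frac{37}{12} = 16 + \frac{37}{12} = \frac{229}{12}$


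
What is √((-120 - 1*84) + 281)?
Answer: √77 ≈ 8.7750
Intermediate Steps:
√((-120 - 1*84) + 281) = √((-120 - 84) + 281) = √(-204 + 281) = √77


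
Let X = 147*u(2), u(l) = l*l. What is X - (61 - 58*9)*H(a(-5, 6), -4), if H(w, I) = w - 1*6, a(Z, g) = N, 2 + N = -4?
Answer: -4944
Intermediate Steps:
N = -6 (N = -2 - 4 = -6)
a(Z, g) = -6
u(l) = l**2
H(w, I) = -6 + w (H(w, I) = w - 6 = -6 + w)
X = 588 (X = 147*2**2 = 147*4 = 588)
X - (61 - 58*9)*H(a(-5, 6), -4) = 588 - (61 - 58*9)*(-6 - 6) = 588 - (61 - 522)*(-12) = 588 - (-461)*(-12) = 588 - 1*5532 = 588 - 5532 = -4944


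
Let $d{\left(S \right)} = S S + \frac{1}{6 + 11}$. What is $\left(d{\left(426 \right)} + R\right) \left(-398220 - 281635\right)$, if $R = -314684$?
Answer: $\frac{1539555442425}{17} \approx 9.0562 \cdot 10^{10}$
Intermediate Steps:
$d{\left(S \right)} = \frac{1}{17} + S^{2}$ ($d{\left(S \right)} = S^{2} + \frac{1}{17} = \frac{1}{17} + S^{2}$)
$\left(d{\left(426 \right)} + R\right) \left(-398220 - 281635\right) = \left(\left(\frac{1}{17} + 426^{2}\right) - 314684\right) \left(-398220 - 281635\right) = \left(\left(\frac{1}{17} + 181476\right) - 314684\right) \left(-679855\right) = \left(\frac{3085093}{17} - 314684\right) \left(-679855\right) = \left(- \frac{2264535}{17}\right) \left(-679855\right) = \frac{1539555442425}{17}$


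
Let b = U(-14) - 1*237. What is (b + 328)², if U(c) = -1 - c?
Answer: 10816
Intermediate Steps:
b = -224 (b = (-1 - 1*(-14)) - 1*237 = (-1 + 14) - 237 = 13 - 237 = -224)
(b + 328)² = (-224 + 328)² = 104² = 10816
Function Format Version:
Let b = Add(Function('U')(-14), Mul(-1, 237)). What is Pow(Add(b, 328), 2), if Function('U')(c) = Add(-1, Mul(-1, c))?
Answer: 10816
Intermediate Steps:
b = -224 (b = Add(Add(-1, Mul(-1, -14)), Mul(-1, 237)) = Add(Add(-1, 14), -237) = Add(13, -237) = -224)
Pow(Add(b, 328), 2) = Pow(Add(-224, 328), 2) = Pow(104, 2) = 10816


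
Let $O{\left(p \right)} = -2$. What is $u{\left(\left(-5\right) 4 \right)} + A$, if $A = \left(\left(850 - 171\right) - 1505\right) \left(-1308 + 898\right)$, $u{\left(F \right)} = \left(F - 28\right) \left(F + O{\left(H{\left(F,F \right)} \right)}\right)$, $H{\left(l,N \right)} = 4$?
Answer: $339716$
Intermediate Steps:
$u{\left(F \right)} = \left(-28 + F\right) \left(-2 + F\right)$ ($u{\left(F \right)} = \left(F - 28\right) \left(F - 2\right) = \left(-28 + F\right) \left(-2 + F\right)$)
$A = 338660$ ($A = \left(\left(850 - 171\right) - 1505\right) \left(-410\right) = \left(679 - 1505\right) \left(-410\right) = \left(-826\right) \left(-410\right) = 338660$)
$u{\left(\left(-5\right) 4 \right)} + A = \left(56 + \left(\left(-5\right) 4\right)^{2} - 30 \left(\left(-5\right) 4\right)\right) + 338660 = \left(56 + \left(-20\right)^{2} - -600\right) + 338660 = \left(56 + 400 + 600\right) + 338660 = 1056 + 338660 = 339716$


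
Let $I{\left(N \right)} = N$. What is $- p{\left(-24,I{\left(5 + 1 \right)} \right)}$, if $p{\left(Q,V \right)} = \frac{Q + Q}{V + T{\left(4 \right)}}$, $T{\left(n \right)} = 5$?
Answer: $\frac{48}{11} \approx 4.3636$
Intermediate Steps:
$p{\left(Q,V \right)} = \frac{2 Q}{5 + V}$ ($p{\left(Q,V \right)} = \frac{Q + Q}{V + 5} = \frac{2 Q}{5 + V}$)
$- p{\left(-24,I{\left(5 + 1 \right)} \right)} = - \frac{2 \left(-24\right)}{5 + \left(5 + 1\right)} = - \frac{2 \left(-24\right)}{5 + 6} = - \frac{2 \left(-24\right)}{11} = \left(-1\right) \left(- \frac{48}{11}\right) = \frac{48}{11}$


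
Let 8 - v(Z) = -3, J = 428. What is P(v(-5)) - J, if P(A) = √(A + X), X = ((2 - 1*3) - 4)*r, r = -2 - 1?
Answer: -428 + √26 ≈ -422.90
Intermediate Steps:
v(Z) = 11 (v(Z) = 8 - 1*(-3) = 8 + 3 = 11)
r = -3
X = 15 (X = ((2 - 1*3) - 4)*(-3) = ((2 - 3) - 4)*(-3) = (-1 - 4)*(-3) = -5*(-3) = 15)
P(A) = √(15 + A) (P(A) = √(A + 15) = √(15 + A))
P(v(-5)) - J = √(15 + 11) - 1*428 = √26 - 428 = -428 + √26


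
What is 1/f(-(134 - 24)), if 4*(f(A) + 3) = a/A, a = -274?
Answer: -220/523 ≈ -0.42065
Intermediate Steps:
f(A) = -3 - 137/(2*A) (f(A) = -3 + (-274/A)/4 = -3 - 137/(2*A))
1/f(-(134 - 24)) = 1/(-3 - 137*(-1/(134 - 24))/2) = 1/(-3 - 137/(2*((-1*110)))) = 1/(-3 - 137/2/(-110)) = 1/(-3 - 137/2*(-1/110)) = 1/(-3 + 137/220) = 1/(-523/220) = -220/523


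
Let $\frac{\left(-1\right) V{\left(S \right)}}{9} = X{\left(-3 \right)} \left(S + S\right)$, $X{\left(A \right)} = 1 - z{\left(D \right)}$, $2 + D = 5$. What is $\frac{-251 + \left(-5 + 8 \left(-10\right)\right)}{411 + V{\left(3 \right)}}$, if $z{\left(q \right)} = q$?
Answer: $- \frac{112}{173} \approx -0.6474$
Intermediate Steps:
$D = 3$ ($D = -2 + 5 = 3$)
$X{\left(A \right)} = -2$ ($X{\left(A \right)} = 1 - 3 = -2$)
$V{\left(S \right)} = 36 S$ ($V{\left(S \right)} = - 9 \left(- 2 \left(S + S\right)\right) = - 9 \left(- 2 \cdot 2 S\right) = - 9 \left(- 4 S\right) = 36 S$)
$\frac{-251 + \left(-5 + 8 \left(-10\right)\right)}{411 + V{\left(3 \right)}} = \frac{-251 + \left(-5 + 8 \left(-10\right)\right)}{411 + 36 \cdot 3} = \frac{-251 - 85}{411 + 108} = \frac{-251 - 85}{519} = \left(-336\right) \frac{1}{519} = - \frac{112}{173}$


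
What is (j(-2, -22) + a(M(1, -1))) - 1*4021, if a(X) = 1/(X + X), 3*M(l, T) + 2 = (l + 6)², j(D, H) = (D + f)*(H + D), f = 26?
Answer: -432115/94 ≈ -4597.0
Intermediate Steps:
j(D, H) = (26 + D)*(D + H) (j(D, H) = (D + 26)*(H + D) = (26 + D)*(D + H))
M(l, T) = -⅔ + (6 + l)²/3 (M(l, T) = -⅔ + (l + 6)²/3 = -⅔ + (6 + l)²/3)
a(X) = 1/(2*X)
(j(-2, -22) + a(M(1, -1))) - 1*4021 = (((-2)² + 26*(-2) + 26*(-22) - 2*(-22)) + 1/(2*(-⅔ + (6 + 1)²/3))) - 1*4021 = ((4 - 52 - 572 + 44) + 1/(2*(-⅔ + (⅓)*7²))) - 4021 = (-576 + 1/(2*(-⅔ + (⅓)*49))) - 4021 = (-576 + 1/(2*(-⅔ + 49/3))) - 4021 = (-576 + 1/(2*(47/3))) - 4021 = (-576 + (½)*(3/47)) - 4021 = (-576 + 3/94) - 4021 = -54141/94 - 4021 = -432115/94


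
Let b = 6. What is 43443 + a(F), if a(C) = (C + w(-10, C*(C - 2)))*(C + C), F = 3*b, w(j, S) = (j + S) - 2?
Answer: 54027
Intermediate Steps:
w(j, S) = -2 + S + j (w(j, S) = (S + j) - 2 = -2 + S + j)
F = 18 (F = 3*6 = 18)
a(C) = 2*C*(-12 + C + C*(-2 + C)) (a(C) = (C + (-2 + C*(C - 2) - 10))*(C + C) = (C + (-2 + C*(-2 + C) - 10))*(2*C) = (C + (-12 + C*(-2 + C)))*(2*C) = (-12 + C + C*(-2 + C))*(2*C) = 2*C*(-12 + C + C*(-2 + C)))
43443 + a(F) = 43443 + 2*18*(-12 + 18**2 - 1*18) = 43443 + 2*18*(-12 + 324 - 18) = 43443 + 2*18*294 = 43443 + 10584 = 54027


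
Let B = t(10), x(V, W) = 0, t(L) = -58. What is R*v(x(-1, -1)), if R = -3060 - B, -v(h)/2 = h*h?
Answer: 0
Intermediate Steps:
B = -58
v(h) = -2*h² (v(h) = -2*h*h = -2*h²)
R = -3002 (R = -3060 - 1*(-58) = -3060 + 58 = -3002)
R*v(x(-1, -1)) = -(-6004)*0² = -(-6004)*0 = -3002*0 = 0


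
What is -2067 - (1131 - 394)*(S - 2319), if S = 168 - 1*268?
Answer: 1780736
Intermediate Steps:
S = -100 (S = 168 - 268 = -100)
-2067 - (1131 - 394)*(S - 2319) = -2067 - (1131 - 394)*(-100 - 2319) = -2067 - 737*(-2419) = -2067 - 1*(-1782803) = -2067 + 1782803 = 1780736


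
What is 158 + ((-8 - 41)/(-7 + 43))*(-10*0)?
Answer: 158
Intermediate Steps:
158 + ((-8 - 41)/(-7 + 43))*(-10*0) = 158 - 49/36*0 = 158 + 0 = 158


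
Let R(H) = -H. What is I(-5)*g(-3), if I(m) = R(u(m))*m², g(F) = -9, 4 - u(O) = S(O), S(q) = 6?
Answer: -450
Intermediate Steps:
u(O) = -2 (u(O) = 4 - 1*6 = 4 - 6 = -2)
I(m) = 2*m² (I(m) = (-1*(-2))*m² = 2*m²)
I(-5)*g(-3) = (2*(-5)²)*(-9) = (2*25)*(-9) = 50*(-9) = -450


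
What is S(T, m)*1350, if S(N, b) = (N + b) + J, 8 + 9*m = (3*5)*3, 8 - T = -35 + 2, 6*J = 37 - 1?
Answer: 69000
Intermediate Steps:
J = 6 (J = (37 - 1)/6 = (⅙)*36 = 6)
T = 41 (T = 8 - (-35 + 2) = 8 - 1*(-33) = 8 + 33 = 41)
m = 37/9 (m = -8/9 + ((3*5)*3)/9 = -8/9 + (15*3)/9 = -8/9 + (⅑)*45 = -8/9 + 5 = 37/9 ≈ 4.1111)
S(N, b) = 6 + N + b (S(N, b) = (N + b) + 6 = 6 + N + b)
S(T, m)*1350 = (6 + 41 + 37/9)*1350 = (460/9)*1350 = 69000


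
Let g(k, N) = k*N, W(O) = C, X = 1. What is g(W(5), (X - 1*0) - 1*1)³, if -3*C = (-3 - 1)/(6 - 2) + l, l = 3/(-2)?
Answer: 0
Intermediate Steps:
l = -3/2 (l = 3*(-½) = -3/2 ≈ -1.5000)
C = ⅚ (C = -((-3 - 1)/(6 - 2) - 3/2)/3 = -(-4/4 - 3/2)/3 = -(-4*¼ - 3/2)/3 = -(-1 - 3/2)/3 = -⅓*(-5/2) = ⅚ ≈ 0.83333)
W(O) = ⅚
g(k, N) = N*k
g(W(5), (X - 1*0) - 1*1)³ = (((1 - 1*0) - 1*1)*(⅚))³ = (((1 + 0) - 1)*(⅚))³ = ((1 - 1)*(⅚))³ = (0*(⅚))³ = 0³ = 0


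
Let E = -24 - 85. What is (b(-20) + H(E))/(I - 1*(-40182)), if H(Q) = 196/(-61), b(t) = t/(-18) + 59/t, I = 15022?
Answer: -55471/606139920 ≈ -9.1515e-5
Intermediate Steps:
b(t) = 59/t - t/18 (b(t) = t*(-1/18) + 59/t = -t/18 + 59/t = 59/t - t/18)
E = -109
H(Q) = -196/61 (H(Q) = 196*(-1/61) = -196/61)
(b(-20) + H(E))/(I - 1*(-40182)) = ((59/(-20) - 1/18*(-20)) - 196/61)/(15022 - 1*(-40182)) = ((59*(-1/20) + 10/9) - 196/61)/(15022 + 40182) = ((-59/20 + 10/9) - 196/61)/55204 = (-331/180 - 196/61)*(1/55204) = -55471/10980*1/55204 = -55471/606139920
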